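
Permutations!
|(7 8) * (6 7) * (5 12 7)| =|(5 12 7 8 6)| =5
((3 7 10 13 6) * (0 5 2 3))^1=((0 5 2 3 7 10 13 6))^1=(0 5 2 3 7 10 13 6)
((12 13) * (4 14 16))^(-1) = (4 16 14)(12 13)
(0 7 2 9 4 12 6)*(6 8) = (0 7 2 9 4 12 8 6) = [7, 1, 9, 3, 12, 5, 0, 2, 6, 4, 10, 11, 8]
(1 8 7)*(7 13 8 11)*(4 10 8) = (1 11 7)(4 10 8 13) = [0, 11, 2, 3, 10, 5, 6, 1, 13, 9, 8, 7, 12, 4]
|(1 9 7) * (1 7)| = 2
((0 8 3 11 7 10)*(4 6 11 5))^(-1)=(0 10 7 11 6 4 5 3 8)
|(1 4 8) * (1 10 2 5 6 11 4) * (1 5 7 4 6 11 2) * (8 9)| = |(1 5 11 6 2 7 4 9 8 10)| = 10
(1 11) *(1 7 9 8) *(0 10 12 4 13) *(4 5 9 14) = (0 10 12 5 9 8 1 11 7 14 4 13) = [10, 11, 2, 3, 13, 9, 6, 14, 1, 8, 12, 7, 5, 0, 4]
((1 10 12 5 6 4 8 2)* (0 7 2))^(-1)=((0 7 2 1 10 12 5 6 4 8))^(-1)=(0 8 4 6 5 12 10 1 2 7)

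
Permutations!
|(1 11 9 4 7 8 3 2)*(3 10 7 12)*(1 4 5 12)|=24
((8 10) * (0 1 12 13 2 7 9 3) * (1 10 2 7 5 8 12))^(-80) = ((0 10 12 13 7 9 3)(2 5 8))^(-80) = (0 7 10 9 12 3 13)(2 5 8)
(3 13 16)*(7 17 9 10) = (3 13 16)(7 17 9 10) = [0, 1, 2, 13, 4, 5, 6, 17, 8, 10, 7, 11, 12, 16, 14, 15, 3, 9]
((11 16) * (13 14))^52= ((11 16)(13 14))^52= (16)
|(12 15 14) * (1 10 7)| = |(1 10 7)(12 15 14)| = 3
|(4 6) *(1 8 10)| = 6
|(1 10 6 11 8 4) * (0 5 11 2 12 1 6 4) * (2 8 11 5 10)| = 15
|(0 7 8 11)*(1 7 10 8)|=4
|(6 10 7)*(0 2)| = 6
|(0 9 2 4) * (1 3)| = 4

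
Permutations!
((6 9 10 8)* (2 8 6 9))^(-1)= (2 6 10 9 8)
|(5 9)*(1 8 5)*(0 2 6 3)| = |(0 2 6 3)(1 8 5 9)| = 4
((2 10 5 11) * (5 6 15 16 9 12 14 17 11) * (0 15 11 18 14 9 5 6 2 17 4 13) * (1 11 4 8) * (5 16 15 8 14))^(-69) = (0 8 1 11 17 18 5 6 4 13)(2 10)(9 12)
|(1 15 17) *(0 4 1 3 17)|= 4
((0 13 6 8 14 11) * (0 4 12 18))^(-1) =(0 18 12 4 11 14 8 6 13)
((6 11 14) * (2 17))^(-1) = (2 17)(6 14 11)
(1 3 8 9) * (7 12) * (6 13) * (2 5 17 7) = (1 3 8 9)(2 5 17 7 12)(6 13) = [0, 3, 5, 8, 4, 17, 13, 12, 9, 1, 10, 11, 2, 6, 14, 15, 16, 7]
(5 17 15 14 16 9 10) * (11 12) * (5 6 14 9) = (5 17 15 9 10 6 14 16)(11 12) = [0, 1, 2, 3, 4, 17, 14, 7, 8, 10, 6, 12, 11, 13, 16, 9, 5, 15]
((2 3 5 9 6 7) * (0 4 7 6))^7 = ((0 4 7 2 3 5 9))^7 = (9)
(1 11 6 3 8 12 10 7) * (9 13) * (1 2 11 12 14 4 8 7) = [0, 12, 11, 7, 8, 5, 3, 2, 14, 13, 1, 6, 10, 9, 4] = (1 12 10)(2 11 6 3 7)(4 8 14)(9 13)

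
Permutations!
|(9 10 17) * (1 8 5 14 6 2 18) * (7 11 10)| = 35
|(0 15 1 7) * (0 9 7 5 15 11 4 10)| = |(0 11 4 10)(1 5 15)(7 9)| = 12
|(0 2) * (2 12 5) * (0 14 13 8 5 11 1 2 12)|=|(1 2 14 13 8 5 12 11)|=8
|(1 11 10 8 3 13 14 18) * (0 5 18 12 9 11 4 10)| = 13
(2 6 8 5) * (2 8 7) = (2 6 7)(5 8) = [0, 1, 6, 3, 4, 8, 7, 2, 5]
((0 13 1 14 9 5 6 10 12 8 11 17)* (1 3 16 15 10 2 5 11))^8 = (0 1 16 11 12 13 14 15 17 8 3 9 10)(2 6 5)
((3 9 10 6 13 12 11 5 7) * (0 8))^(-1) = ((0 8)(3 9 10 6 13 12 11 5 7))^(-1) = (0 8)(3 7 5 11 12 13 6 10 9)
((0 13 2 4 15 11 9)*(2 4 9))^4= (0 11 13 2 4 9 15)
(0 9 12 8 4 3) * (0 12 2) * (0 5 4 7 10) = (0 9 2 5 4 3 12 8 7 10) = [9, 1, 5, 12, 3, 4, 6, 10, 7, 2, 0, 11, 8]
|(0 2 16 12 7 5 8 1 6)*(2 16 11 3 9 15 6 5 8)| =13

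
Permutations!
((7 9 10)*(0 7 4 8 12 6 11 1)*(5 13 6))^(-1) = (0 1 11 6 13 5 12 8 4 10 9 7)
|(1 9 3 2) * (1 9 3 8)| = |(1 3 2 9 8)| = 5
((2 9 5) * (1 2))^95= ((1 2 9 5))^95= (1 5 9 2)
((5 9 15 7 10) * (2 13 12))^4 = ((2 13 12)(5 9 15 7 10))^4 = (2 13 12)(5 10 7 15 9)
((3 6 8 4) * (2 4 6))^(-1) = ((2 4 3)(6 8))^(-1) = (2 3 4)(6 8)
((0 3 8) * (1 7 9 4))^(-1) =((0 3 8)(1 7 9 4))^(-1) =(0 8 3)(1 4 9 7)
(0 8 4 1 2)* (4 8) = (8)(0 4 1 2) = [4, 2, 0, 3, 1, 5, 6, 7, 8]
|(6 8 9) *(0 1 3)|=3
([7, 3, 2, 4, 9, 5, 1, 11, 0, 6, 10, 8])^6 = (0 11)(1 3 4 9 6)(7 8)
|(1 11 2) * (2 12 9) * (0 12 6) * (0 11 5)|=|(0 12 9 2 1 5)(6 11)|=6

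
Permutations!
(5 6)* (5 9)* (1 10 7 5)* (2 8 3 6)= [0, 10, 8, 6, 4, 2, 9, 5, 3, 1, 7]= (1 10 7 5 2 8 3 6 9)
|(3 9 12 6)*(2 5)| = |(2 5)(3 9 12 6)| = 4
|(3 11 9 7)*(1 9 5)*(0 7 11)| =12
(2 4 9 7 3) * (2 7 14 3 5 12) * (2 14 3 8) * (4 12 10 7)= (2 12 14 8)(3 4 9)(5 10 7)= [0, 1, 12, 4, 9, 10, 6, 5, 2, 3, 7, 11, 14, 13, 8]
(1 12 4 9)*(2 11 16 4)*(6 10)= (1 12 2 11 16 4 9)(6 10)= [0, 12, 11, 3, 9, 5, 10, 7, 8, 1, 6, 16, 2, 13, 14, 15, 4]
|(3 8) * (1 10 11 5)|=4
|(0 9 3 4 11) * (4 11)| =4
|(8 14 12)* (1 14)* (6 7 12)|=|(1 14 6 7 12 8)|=6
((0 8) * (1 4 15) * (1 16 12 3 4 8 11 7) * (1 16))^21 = (0 11 7 16 12 3 4 15 1 8)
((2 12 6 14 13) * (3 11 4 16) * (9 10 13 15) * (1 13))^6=(1 15 12)(2 10 14)(3 4)(6 13 9)(11 16)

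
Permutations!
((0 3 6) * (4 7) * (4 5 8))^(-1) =((0 3 6)(4 7 5 8))^(-1) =(0 6 3)(4 8 5 7)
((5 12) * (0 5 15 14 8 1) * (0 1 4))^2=(0 12 14 4 5 15 8)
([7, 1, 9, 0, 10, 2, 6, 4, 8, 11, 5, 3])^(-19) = (0 3 11 9 2 5 10 4 7)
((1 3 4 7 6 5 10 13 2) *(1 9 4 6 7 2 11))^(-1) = (1 11 13 10 5 6 3)(2 4 9)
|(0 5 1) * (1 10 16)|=5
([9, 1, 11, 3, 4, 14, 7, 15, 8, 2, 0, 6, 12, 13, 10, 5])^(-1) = (0 10 14 5 15 7 6 11 2 9)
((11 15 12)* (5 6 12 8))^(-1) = (5 8 15 11 12 6)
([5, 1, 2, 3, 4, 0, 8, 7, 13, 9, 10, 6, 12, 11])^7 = (0 5)(6 11 13 8)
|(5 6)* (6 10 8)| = 4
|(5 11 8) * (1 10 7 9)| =12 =|(1 10 7 9)(5 11 8)|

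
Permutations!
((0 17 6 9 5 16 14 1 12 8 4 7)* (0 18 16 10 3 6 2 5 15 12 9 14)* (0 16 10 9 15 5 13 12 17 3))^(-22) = ((0 3 6 14 1 15 17 2 13 12 8 4 7 18 10)(5 9))^(-22) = (0 13 3 12 6 8 14 4 1 7 15 18 17 10 2)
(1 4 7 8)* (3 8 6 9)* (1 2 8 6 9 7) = (1 4)(2 8)(3 6 7 9) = [0, 4, 8, 6, 1, 5, 7, 9, 2, 3]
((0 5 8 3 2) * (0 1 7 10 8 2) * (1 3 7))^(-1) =(0 3 2 5)(7 8 10)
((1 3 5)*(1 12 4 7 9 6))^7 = ((1 3 5 12 4 7 9 6))^7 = (1 6 9 7 4 12 5 3)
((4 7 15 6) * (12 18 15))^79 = (4 7 12 18 15 6)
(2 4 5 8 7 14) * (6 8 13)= (2 4 5 13 6 8 7 14)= [0, 1, 4, 3, 5, 13, 8, 14, 7, 9, 10, 11, 12, 6, 2]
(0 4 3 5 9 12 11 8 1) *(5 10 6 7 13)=(0 4 3 10 6 7 13 5 9 12 11 8 1)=[4, 0, 2, 10, 3, 9, 7, 13, 1, 12, 6, 8, 11, 5]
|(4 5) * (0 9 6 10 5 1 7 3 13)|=|(0 9 6 10 5 4 1 7 3 13)|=10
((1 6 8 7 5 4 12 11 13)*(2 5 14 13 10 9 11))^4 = ((1 6 8 7 14 13)(2 5 4 12)(9 11 10))^4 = (1 14 8)(6 13 7)(9 11 10)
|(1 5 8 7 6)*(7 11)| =6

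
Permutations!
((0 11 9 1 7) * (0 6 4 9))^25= (0 11)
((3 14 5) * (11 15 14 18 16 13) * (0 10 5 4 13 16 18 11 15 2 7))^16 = (18)(0 5 11 7 10 3 2)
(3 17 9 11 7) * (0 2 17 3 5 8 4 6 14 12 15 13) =[2, 1, 17, 3, 6, 8, 14, 5, 4, 11, 10, 7, 15, 0, 12, 13, 16, 9] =(0 2 17 9 11 7 5 8 4 6 14 12 15 13)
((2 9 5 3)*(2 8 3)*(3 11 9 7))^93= ((2 7 3 8 11 9 5))^93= (2 3 11 5 7 8 9)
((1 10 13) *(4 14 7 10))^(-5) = ((1 4 14 7 10 13))^(-5) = (1 4 14 7 10 13)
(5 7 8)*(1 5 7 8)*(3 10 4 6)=[0, 5, 2, 10, 6, 8, 3, 1, 7, 9, 4]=(1 5 8 7)(3 10 4 6)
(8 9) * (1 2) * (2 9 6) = (1 9 8 6 2) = [0, 9, 1, 3, 4, 5, 2, 7, 6, 8]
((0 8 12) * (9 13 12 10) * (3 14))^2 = (14)(0 10 13)(8 9 12)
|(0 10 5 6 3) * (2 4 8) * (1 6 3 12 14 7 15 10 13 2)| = 14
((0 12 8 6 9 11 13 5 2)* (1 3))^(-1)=(0 2 5 13 11 9 6 8 12)(1 3)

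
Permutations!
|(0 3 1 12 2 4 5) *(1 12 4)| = 7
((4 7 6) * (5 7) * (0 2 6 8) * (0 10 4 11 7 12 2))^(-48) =((2 6 11 7 8 10 4 5 12))^(-48) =(2 4 7)(5 8 6)(10 11 12)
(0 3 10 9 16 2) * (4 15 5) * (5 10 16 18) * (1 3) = [1, 3, 0, 16, 15, 4, 6, 7, 8, 18, 9, 11, 12, 13, 14, 10, 2, 17, 5] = (0 1 3 16 2)(4 15 10 9 18 5)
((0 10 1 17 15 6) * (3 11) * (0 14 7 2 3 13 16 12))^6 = ((0 10 1 17 15 6 14 7 2 3 11 13 16 12))^6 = (0 14 16 15 11 1 2)(3 10 7 12 6 13 17)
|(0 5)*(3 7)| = 2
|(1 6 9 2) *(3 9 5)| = 6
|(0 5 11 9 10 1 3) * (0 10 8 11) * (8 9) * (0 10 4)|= |(0 5 10 1 3 4)(8 11)|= 6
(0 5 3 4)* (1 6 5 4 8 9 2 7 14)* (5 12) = (0 4)(1 6 12 5 3 8 9 2 7 14) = [4, 6, 7, 8, 0, 3, 12, 14, 9, 2, 10, 11, 5, 13, 1]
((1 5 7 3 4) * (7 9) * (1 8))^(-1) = (1 8 4 3 7 9 5)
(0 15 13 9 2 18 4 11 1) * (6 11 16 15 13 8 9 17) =(0 13 17 6 11 1)(2 18 4 16 15 8 9) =[13, 0, 18, 3, 16, 5, 11, 7, 9, 2, 10, 1, 12, 17, 14, 8, 15, 6, 4]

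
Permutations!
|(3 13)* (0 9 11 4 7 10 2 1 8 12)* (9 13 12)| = |(0 13 3 12)(1 8 9 11 4 7 10 2)| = 8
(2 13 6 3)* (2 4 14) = (2 13 6 3 4 14) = [0, 1, 13, 4, 14, 5, 3, 7, 8, 9, 10, 11, 12, 6, 2]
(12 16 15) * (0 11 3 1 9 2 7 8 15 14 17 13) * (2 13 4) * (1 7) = (0 11 3 7 8 15 12 16 14 17 4 2 1 9 13) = [11, 9, 1, 7, 2, 5, 6, 8, 15, 13, 10, 3, 16, 0, 17, 12, 14, 4]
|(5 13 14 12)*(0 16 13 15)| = |(0 16 13 14 12 5 15)| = 7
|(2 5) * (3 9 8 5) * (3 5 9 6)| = 2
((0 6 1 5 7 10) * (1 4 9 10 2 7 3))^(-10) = ((0 6 4 9 10)(1 5 3)(2 7))^(-10) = (10)(1 3 5)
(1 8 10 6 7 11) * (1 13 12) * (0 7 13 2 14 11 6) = [7, 8, 14, 3, 4, 5, 13, 6, 10, 9, 0, 2, 1, 12, 11] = (0 7 6 13 12 1 8 10)(2 14 11)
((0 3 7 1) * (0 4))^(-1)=((0 3 7 1 4))^(-1)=(0 4 1 7 3)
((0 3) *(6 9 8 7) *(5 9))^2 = (5 8 6 9 7)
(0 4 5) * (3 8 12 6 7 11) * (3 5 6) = (0 4 6 7 11 5)(3 8 12) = [4, 1, 2, 8, 6, 0, 7, 11, 12, 9, 10, 5, 3]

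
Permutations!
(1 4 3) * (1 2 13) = (1 4 3 2 13) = [0, 4, 13, 2, 3, 5, 6, 7, 8, 9, 10, 11, 12, 1]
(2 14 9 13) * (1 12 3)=(1 12 3)(2 14 9 13)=[0, 12, 14, 1, 4, 5, 6, 7, 8, 13, 10, 11, 3, 2, 9]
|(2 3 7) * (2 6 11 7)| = |(2 3)(6 11 7)| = 6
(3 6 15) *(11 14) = (3 6 15)(11 14) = [0, 1, 2, 6, 4, 5, 15, 7, 8, 9, 10, 14, 12, 13, 11, 3]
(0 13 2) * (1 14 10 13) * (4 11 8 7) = [1, 14, 0, 3, 11, 5, 6, 4, 7, 9, 13, 8, 12, 2, 10] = (0 1 14 10 13 2)(4 11 8 7)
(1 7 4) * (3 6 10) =(1 7 4)(3 6 10) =[0, 7, 2, 6, 1, 5, 10, 4, 8, 9, 3]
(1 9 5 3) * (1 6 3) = (1 9 5)(3 6) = [0, 9, 2, 6, 4, 1, 3, 7, 8, 5]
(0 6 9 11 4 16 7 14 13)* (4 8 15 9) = (0 6 4 16 7 14 13)(8 15 9 11) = [6, 1, 2, 3, 16, 5, 4, 14, 15, 11, 10, 8, 12, 0, 13, 9, 7]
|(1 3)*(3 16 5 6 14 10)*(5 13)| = 8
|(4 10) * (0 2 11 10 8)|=6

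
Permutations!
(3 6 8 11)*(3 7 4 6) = (4 6 8 11 7) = [0, 1, 2, 3, 6, 5, 8, 4, 11, 9, 10, 7]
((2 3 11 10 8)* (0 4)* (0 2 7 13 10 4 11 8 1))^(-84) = (0 7 4 10 3)(1 8 11 13 2) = ((0 11 4 2 3 8 7 13 10 1))^(-84)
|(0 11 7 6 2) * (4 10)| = 10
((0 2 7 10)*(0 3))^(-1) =((0 2 7 10 3))^(-1) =(0 3 10 7 2)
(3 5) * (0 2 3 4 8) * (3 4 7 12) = (0 2 4 8)(3 5 7 12) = [2, 1, 4, 5, 8, 7, 6, 12, 0, 9, 10, 11, 3]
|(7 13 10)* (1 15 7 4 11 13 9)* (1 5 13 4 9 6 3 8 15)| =20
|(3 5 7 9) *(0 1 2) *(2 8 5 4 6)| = |(0 1 8 5 7 9 3 4 6 2)| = 10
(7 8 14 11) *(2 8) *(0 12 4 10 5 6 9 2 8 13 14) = (0 12 4 10 5 6 9 2 13 14 11 7 8) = [12, 1, 13, 3, 10, 6, 9, 8, 0, 2, 5, 7, 4, 14, 11]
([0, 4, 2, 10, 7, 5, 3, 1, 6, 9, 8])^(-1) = [0, 7, 2, 6, 1, 5, 8, 4, 10, 9, 3]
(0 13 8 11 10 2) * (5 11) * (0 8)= (0 13)(2 8 5 11 10)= [13, 1, 8, 3, 4, 11, 6, 7, 5, 9, 2, 10, 12, 0]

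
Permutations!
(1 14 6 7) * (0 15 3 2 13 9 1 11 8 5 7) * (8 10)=(0 15 3 2 13 9 1 14 6)(5 7 11 10 8)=[15, 14, 13, 2, 4, 7, 0, 11, 5, 1, 8, 10, 12, 9, 6, 3]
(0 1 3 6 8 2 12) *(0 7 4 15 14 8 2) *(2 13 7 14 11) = (0 1 3 6 13 7 4 15 11 2 12 14 8) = [1, 3, 12, 6, 15, 5, 13, 4, 0, 9, 10, 2, 14, 7, 8, 11]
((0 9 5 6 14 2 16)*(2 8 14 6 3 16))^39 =(0 16 3 5 9)(8 14)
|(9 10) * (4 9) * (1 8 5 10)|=|(1 8 5 10 4 9)|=6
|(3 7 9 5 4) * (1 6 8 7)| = |(1 6 8 7 9 5 4 3)| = 8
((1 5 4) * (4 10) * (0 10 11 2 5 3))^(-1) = ((0 10 4 1 3)(2 5 11))^(-1) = (0 3 1 4 10)(2 11 5)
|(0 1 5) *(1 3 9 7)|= 6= |(0 3 9 7 1 5)|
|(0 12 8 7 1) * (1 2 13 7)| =12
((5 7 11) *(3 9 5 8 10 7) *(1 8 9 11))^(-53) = (1 7 10 8)(3 5 9 11)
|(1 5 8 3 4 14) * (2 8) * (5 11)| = |(1 11 5 2 8 3 4 14)| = 8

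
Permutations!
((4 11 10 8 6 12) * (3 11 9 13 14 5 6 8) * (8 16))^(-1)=((3 11 10)(4 9 13 14 5 6 12)(8 16))^(-1)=(3 10 11)(4 12 6 5 14 13 9)(8 16)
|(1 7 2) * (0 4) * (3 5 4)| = 12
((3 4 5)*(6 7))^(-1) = ((3 4 5)(6 7))^(-1) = (3 5 4)(6 7)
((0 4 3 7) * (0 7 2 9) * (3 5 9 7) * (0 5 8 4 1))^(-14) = ((0 1)(2 7 3)(4 8)(5 9))^(-14) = (9)(2 7 3)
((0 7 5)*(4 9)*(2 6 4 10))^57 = (2 4 10 6 9)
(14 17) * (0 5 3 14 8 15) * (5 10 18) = (0 10 18 5 3 14 17 8 15) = [10, 1, 2, 14, 4, 3, 6, 7, 15, 9, 18, 11, 12, 13, 17, 0, 16, 8, 5]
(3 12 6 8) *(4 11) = (3 12 6 8)(4 11) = [0, 1, 2, 12, 11, 5, 8, 7, 3, 9, 10, 4, 6]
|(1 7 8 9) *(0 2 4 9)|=7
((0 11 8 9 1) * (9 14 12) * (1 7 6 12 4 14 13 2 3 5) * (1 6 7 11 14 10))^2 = ((0 14 4 10 1)(2 3 5 6 12 9 11 8 13))^2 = (0 4 1 14 10)(2 5 12 11 13 3 6 9 8)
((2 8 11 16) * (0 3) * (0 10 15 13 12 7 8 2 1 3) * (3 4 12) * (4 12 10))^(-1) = (1 16 11 8 7 12)(3 13 15 10 4)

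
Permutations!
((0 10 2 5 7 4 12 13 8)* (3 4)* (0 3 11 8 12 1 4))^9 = (0 10 2 5 7 11 8 3)(1 4)(12 13)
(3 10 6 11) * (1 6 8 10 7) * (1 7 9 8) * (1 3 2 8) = [0, 6, 8, 9, 4, 5, 11, 7, 10, 1, 3, 2] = (1 6 11 2 8 10 3 9)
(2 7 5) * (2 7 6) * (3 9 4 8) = (2 6)(3 9 4 8)(5 7) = [0, 1, 6, 9, 8, 7, 2, 5, 3, 4]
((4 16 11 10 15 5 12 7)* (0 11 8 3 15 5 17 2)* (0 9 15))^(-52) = ((0 11 10 5 12 7 4 16 8 3)(2 9 15 17))^(-52) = (17)(0 8 4 12 10)(3 16 7 5 11)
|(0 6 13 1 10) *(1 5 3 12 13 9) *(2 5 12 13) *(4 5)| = |(0 6 9 1 10)(2 4 5 3 13 12)| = 30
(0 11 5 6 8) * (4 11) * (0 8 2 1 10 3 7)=(0 4 11 5 6 2 1 10 3 7)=[4, 10, 1, 7, 11, 6, 2, 0, 8, 9, 3, 5]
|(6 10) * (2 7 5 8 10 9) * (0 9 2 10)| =|(0 9 10 6 2 7 5 8)| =8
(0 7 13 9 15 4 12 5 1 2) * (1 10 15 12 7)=(0 1 2)(4 7 13 9 12 5 10 15)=[1, 2, 0, 3, 7, 10, 6, 13, 8, 12, 15, 11, 5, 9, 14, 4]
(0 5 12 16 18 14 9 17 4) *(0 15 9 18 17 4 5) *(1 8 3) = (1 8 3)(4 15 9)(5 12 16 17)(14 18) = [0, 8, 2, 1, 15, 12, 6, 7, 3, 4, 10, 11, 16, 13, 18, 9, 17, 5, 14]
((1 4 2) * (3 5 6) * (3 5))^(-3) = ((1 4 2)(5 6))^(-3) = (5 6)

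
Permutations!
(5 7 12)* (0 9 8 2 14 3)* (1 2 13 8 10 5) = (0 9 10 5 7 12 1 2 14 3)(8 13) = [9, 2, 14, 0, 4, 7, 6, 12, 13, 10, 5, 11, 1, 8, 3]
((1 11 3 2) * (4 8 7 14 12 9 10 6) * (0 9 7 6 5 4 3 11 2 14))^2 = ((0 9 10 5 4 8 6 3 14 12 7)(1 2))^2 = (0 10 4 6 14 7 9 5 8 3 12)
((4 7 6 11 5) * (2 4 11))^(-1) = (2 6 7 4)(5 11)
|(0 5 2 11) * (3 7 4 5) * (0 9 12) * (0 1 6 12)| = 24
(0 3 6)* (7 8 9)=(0 3 6)(7 8 9)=[3, 1, 2, 6, 4, 5, 0, 8, 9, 7]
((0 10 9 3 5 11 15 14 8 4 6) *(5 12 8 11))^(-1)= (0 6 4 8 12 3 9 10)(11 14 15)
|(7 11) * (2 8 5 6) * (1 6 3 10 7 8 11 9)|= 10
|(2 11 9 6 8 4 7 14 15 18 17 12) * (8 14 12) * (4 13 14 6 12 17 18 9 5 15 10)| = |(18)(2 11 5 15 9 12)(4 7 17 8 13 14 10)| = 42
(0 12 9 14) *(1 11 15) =(0 12 9 14)(1 11 15) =[12, 11, 2, 3, 4, 5, 6, 7, 8, 14, 10, 15, 9, 13, 0, 1]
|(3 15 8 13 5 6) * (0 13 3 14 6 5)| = |(0 13)(3 15 8)(6 14)| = 6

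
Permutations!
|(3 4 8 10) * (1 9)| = 4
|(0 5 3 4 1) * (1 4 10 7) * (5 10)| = 4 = |(0 10 7 1)(3 5)|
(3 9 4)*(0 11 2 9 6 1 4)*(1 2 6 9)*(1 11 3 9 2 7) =[3, 4, 11, 2, 9, 5, 7, 1, 8, 0, 10, 6] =(0 3 2 11 6 7 1 4 9)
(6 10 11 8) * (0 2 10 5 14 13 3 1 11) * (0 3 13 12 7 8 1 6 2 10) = (0 10 3 6 5 14 12 7 8 2)(1 11) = [10, 11, 0, 6, 4, 14, 5, 8, 2, 9, 3, 1, 7, 13, 12]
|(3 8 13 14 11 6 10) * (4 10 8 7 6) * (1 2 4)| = 11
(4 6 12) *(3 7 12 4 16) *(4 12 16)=(3 7 16)(4 6 12)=[0, 1, 2, 7, 6, 5, 12, 16, 8, 9, 10, 11, 4, 13, 14, 15, 3]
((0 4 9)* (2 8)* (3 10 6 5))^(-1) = (0 9 4)(2 8)(3 5 6 10)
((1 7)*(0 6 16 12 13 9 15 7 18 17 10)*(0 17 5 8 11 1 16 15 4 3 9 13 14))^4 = ((0 6 15 7 16 12 14)(1 18 5 8 11)(3 9 4)(10 17))^4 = (0 16 6 12 15 14 7)(1 11 8 5 18)(3 9 4)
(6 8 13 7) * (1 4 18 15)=(1 4 18 15)(6 8 13 7)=[0, 4, 2, 3, 18, 5, 8, 6, 13, 9, 10, 11, 12, 7, 14, 1, 16, 17, 15]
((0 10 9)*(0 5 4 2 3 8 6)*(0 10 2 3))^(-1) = ((0 2)(3 8 6 10 9 5 4))^(-1) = (0 2)(3 4 5 9 10 6 8)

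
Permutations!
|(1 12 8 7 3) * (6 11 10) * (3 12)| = |(1 3)(6 11 10)(7 12 8)| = 6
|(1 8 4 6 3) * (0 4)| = |(0 4 6 3 1 8)| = 6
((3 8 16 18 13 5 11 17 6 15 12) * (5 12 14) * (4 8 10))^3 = ((3 10 4 8 16 18 13 12)(5 11 17 6 15 14))^3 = (3 8 13 10 16 12 4 18)(5 6)(11 15)(14 17)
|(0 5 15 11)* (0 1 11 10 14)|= 10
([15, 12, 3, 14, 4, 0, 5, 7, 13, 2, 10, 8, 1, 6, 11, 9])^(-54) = (0 15 9 2 3 14 11 8 13 6 5)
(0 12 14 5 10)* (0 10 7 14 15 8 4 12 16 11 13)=(0 16 11 13)(4 12 15 8)(5 7 14)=[16, 1, 2, 3, 12, 7, 6, 14, 4, 9, 10, 13, 15, 0, 5, 8, 11]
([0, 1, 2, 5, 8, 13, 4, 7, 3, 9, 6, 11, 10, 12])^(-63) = (3 5 13 12 10 6 4 8)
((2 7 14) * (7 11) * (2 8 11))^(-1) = ((7 14 8 11))^(-1) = (7 11 8 14)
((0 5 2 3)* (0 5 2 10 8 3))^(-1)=(0 2)(3 8 10 5)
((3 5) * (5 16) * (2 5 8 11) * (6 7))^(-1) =((2 5 3 16 8 11)(6 7))^(-1) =(2 11 8 16 3 5)(6 7)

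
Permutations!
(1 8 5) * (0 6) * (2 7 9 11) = (0 6)(1 8 5)(2 7 9 11) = [6, 8, 7, 3, 4, 1, 0, 9, 5, 11, 10, 2]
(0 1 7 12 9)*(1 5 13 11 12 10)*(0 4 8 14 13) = (0 5)(1 7 10)(4 8 14 13 11 12 9) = [5, 7, 2, 3, 8, 0, 6, 10, 14, 4, 1, 12, 9, 11, 13]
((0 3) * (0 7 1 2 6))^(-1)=((0 3 7 1 2 6))^(-1)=(0 6 2 1 7 3)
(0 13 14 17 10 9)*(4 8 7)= (0 13 14 17 10 9)(4 8 7)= [13, 1, 2, 3, 8, 5, 6, 4, 7, 0, 9, 11, 12, 14, 17, 15, 16, 10]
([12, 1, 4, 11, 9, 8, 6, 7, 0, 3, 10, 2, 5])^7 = (0 8 5 12)(2 9 11 4 3)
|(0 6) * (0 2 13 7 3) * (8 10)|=6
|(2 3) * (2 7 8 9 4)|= |(2 3 7 8 9 4)|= 6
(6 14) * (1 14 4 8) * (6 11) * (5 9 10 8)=(1 14 11 6 4 5 9 10 8)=[0, 14, 2, 3, 5, 9, 4, 7, 1, 10, 8, 6, 12, 13, 11]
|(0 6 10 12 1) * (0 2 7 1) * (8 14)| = 12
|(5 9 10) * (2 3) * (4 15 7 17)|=12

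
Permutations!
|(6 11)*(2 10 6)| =|(2 10 6 11)| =4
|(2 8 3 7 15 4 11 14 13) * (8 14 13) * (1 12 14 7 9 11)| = 12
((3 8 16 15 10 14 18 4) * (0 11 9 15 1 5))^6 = ((0 11 9 15 10 14 18 4 3 8 16 1 5))^6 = (0 18 5 14 1 10 16 15 8 9 3 11 4)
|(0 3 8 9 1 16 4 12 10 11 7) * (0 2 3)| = 11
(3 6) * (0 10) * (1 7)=(0 10)(1 7)(3 6)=[10, 7, 2, 6, 4, 5, 3, 1, 8, 9, 0]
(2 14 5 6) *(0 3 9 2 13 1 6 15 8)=[3, 6, 14, 9, 4, 15, 13, 7, 0, 2, 10, 11, 12, 1, 5, 8]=(0 3 9 2 14 5 15 8)(1 6 13)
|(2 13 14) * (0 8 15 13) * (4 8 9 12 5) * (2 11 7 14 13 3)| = 9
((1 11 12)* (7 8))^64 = (1 11 12)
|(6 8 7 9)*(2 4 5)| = |(2 4 5)(6 8 7 9)| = 12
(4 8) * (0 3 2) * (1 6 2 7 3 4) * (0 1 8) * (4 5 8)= (0 5 8 4)(1 6 2)(3 7)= [5, 6, 1, 7, 0, 8, 2, 3, 4]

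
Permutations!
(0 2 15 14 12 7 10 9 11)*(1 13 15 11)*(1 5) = [2, 13, 11, 3, 4, 1, 6, 10, 8, 5, 9, 0, 7, 15, 12, 14] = (0 2 11)(1 13 15 14 12 7 10 9 5)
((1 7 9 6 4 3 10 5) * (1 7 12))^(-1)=(1 12)(3 4 6 9 7 5 10)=((1 12)(3 10 5 7 9 6 4))^(-1)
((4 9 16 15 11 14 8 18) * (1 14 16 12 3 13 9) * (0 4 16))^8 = ((0 4 1 14 8 18 16 15 11)(3 13 9 12))^8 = (0 11 15 16 18 8 14 1 4)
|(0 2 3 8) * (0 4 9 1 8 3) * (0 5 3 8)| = 8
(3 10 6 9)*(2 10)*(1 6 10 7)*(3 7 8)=(10)(1 6 9 7)(2 8 3)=[0, 6, 8, 2, 4, 5, 9, 1, 3, 7, 10]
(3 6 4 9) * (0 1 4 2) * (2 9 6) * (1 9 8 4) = (0 9 3 2)(4 6 8) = [9, 1, 0, 2, 6, 5, 8, 7, 4, 3]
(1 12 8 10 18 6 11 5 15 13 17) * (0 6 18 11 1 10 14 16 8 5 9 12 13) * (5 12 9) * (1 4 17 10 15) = (18)(0 6 4 17 15)(1 13 10 11 5)(8 14 16) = [6, 13, 2, 3, 17, 1, 4, 7, 14, 9, 11, 5, 12, 10, 16, 0, 8, 15, 18]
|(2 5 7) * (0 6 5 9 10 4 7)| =|(0 6 5)(2 9 10 4 7)| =15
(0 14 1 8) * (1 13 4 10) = [14, 8, 2, 3, 10, 5, 6, 7, 0, 9, 1, 11, 12, 4, 13] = (0 14 13 4 10 1 8)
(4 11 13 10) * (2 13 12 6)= [0, 1, 13, 3, 11, 5, 2, 7, 8, 9, 4, 12, 6, 10]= (2 13 10 4 11 12 6)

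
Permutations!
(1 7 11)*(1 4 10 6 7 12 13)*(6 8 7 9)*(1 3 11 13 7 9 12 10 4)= (1 10 8 9 6 12 7 13 3 11)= [0, 10, 2, 11, 4, 5, 12, 13, 9, 6, 8, 1, 7, 3]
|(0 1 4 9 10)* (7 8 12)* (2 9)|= |(0 1 4 2 9 10)(7 8 12)|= 6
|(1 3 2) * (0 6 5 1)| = |(0 6 5 1 3 2)| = 6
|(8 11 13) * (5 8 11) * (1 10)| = 2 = |(1 10)(5 8)(11 13)|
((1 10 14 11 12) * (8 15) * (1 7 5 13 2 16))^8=(1 2 5 12 14)(7 11 10 16 13)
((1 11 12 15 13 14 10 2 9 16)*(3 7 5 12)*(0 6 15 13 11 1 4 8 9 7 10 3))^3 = (0 11 15 6)(2 12 3 7 13 10 5 14)(4 16 9 8)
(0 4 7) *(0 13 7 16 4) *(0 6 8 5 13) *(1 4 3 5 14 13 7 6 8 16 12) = (0 8 14 13 6 16 3 5 7)(1 4 12) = [8, 4, 2, 5, 12, 7, 16, 0, 14, 9, 10, 11, 1, 6, 13, 15, 3]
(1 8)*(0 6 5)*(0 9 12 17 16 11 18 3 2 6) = (1 8)(2 6 5 9 12 17 16 11 18 3) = [0, 8, 6, 2, 4, 9, 5, 7, 1, 12, 10, 18, 17, 13, 14, 15, 11, 16, 3]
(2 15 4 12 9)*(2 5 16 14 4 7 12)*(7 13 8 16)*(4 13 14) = (2 15 14 13 8 16 4)(5 7 12 9) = [0, 1, 15, 3, 2, 7, 6, 12, 16, 5, 10, 11, 9, 8, 13, 14, 4]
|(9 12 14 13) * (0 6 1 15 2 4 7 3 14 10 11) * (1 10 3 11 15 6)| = 45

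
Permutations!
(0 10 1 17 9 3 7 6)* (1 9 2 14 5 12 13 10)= [1, 17, 14, 7, 4, 12, 0, 6, 8, 3, 9, 11, 13, 10, 5, 15, 16, 2]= (0 1 17 2 14 5 12 13 10 9 3 7 6)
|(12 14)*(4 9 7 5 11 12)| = |(4 9 7 5 11 12 14)| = 7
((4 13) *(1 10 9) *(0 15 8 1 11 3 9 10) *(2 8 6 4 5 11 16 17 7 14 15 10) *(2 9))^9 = ((0 10 9 16 17 7 14 15 6 4 13 5 11 3 2 8 1))^9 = (0 4 10 13 9 5 16 11 17 3 7 2 14 8 15 1 6)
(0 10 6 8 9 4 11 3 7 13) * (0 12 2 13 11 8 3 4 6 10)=(2 13 12)(3 7 11 4 8 9 6)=[0, 1, 13, 7, 8, 5, 3, 11, 9, 6, 10, 4, 2, 12]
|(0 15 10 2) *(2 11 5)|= 6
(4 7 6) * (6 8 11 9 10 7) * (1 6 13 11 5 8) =(1 6 4 13 11 9 10 7)(5 8) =[0, 6, 2, 3, 13, 8, 4, 1, 5, 10, 7, 9, 12, 11]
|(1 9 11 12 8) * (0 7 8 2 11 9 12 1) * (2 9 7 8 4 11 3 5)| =6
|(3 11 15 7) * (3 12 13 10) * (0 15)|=|(0 15 7 12 13 10 3 11)|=8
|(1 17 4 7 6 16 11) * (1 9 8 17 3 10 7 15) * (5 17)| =|(1 3 10 7 6 16 11 9 8 5 17 4 15)| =13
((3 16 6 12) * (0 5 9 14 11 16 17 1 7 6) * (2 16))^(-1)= ((0 5 9 14 11 2 16)(1 7 6 12 3 17))^(-1)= (0 16 2 11 14 9 5)(1 17 3 12 6 7)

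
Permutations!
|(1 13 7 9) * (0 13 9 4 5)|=10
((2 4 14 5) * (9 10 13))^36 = ((2 4 14 5)(9 10 13))^36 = (14)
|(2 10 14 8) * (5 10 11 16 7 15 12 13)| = |(2 11 16 7 15 12 13 5 10 14 8)| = 11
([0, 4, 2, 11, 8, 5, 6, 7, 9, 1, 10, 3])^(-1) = (1 9 8 4)(3 11)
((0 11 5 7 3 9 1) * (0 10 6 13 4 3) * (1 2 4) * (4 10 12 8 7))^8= ((0 11 5 4 3 9 2 10 6 13 1 12 8 7))^8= (0 6 5 1 3 8 2)(4 12 9 7 10 11 13)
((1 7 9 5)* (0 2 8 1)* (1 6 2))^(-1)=((0 1 7 9 5)(2 8 6))^(-1)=(0 5 9 7 1)(2 6 8)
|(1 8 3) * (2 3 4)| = |(1 8 4 2 3)| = 5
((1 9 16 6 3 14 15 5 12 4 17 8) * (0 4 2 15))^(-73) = ((0 4 17 8 1 9 16 6 3 14)(2 15 5 12))^(-73) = (0 6 1 4 3 9 17 14 16 8)(2 12 5 15)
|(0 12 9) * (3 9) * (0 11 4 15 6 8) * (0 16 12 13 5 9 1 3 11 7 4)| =|(0 13 5 9 7 4 15 6 8 16 12 11)(1 3)| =12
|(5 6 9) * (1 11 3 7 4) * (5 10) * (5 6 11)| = |(1 5 11 3 7 4)(6 9 10)| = 6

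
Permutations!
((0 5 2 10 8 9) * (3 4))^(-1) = (0 9 8 10 2 5)(3 4)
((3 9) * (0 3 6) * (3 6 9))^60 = (9)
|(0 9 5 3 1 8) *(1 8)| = 5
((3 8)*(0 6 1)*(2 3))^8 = (0 1 6)(2 8 3)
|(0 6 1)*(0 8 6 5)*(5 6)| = |(0 6 1 8 5)| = 5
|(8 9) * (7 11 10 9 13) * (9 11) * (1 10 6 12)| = |(1 10 11 6 12)(7 9 8 13)| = 20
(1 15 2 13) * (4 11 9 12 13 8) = (1 15 2 8 4 11 9 12 13) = [0, 15, 8, 3, 11, 5, 6, 7, 4, 12, 10, 9, 13, 1, 14, 2]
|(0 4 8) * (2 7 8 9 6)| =|(0 4 9 6 2 7 8)| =7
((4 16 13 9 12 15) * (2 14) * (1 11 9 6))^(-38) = (1 13 4 12 11 6 16 15 9)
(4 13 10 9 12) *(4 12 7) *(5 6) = (4 13 10 9 7)(5 6) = [0, 1, 2, 3, 13, 6, 5, 4, 8, 7, 9, 11, 12, 10]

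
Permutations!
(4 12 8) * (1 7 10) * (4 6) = [0, 7, 2, 3, 12, 5, 4, 10, 6, 9, 1, 11, 8] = (1 7 10)(4 12 8 6)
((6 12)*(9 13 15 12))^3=(6 15 9 12 13)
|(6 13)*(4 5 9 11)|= |(4 5 9 11)(6 13)|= 4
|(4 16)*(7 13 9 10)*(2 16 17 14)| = 20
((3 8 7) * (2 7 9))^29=((2 7 3 8 9))^29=(2 9 8 3 7)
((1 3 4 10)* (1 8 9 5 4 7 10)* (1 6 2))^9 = (1 2 6 4 5 9 8 10 7 3)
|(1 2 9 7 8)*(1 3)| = |(1 2 9 7 8 3)| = 6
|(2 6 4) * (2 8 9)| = |(2 6 4 8 9)| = 5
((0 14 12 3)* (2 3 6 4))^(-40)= ((0 14 12 6 4 2 3))^(-40)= (0 12 4 3 14 6 2)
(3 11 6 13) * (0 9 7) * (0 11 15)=(0 9 7 11 6 13 3 15)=[9, 1, 2, 15, 4, 5, 13, 11, 8, 7, 10, 6, 12, 3, 14, 0]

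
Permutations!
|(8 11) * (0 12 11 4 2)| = 6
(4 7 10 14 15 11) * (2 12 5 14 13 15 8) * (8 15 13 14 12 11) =[0, 1, 11, 3, 7, 12, 6, 10, 2, 9, 14, 4, 5, 13, 15, 8] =(2 11 4 7 10 14 15 8)(5 12)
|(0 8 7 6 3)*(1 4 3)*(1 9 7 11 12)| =|(0 8 11 12 1 4 3)(6 9 7)| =21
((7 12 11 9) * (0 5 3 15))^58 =((0 5 3 15)(7 12 11 9))^58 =(0 3)(5 15)(7 11)(9 12)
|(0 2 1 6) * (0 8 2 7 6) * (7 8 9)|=|(0 8 2 1)(6 9 7)|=12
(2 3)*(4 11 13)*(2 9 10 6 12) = (2 3 9 10 6 12)(4 11 13) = [0, 1, 3, 9, 11, 5, 12, 7, 8, 10, 6, 13, 2, 4]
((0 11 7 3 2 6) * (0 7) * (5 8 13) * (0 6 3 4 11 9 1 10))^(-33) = (13)(0 10 1 9)(2 3)(4 7 6 11)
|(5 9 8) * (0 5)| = |(0 5 9 8)| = 4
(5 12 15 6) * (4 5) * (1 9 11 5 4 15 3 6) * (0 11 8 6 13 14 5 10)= [11, 9, 2, 13, 4, 12, 15, 7, 6, 8, 0, 10, 3, 14, 5, 1]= (0 11 10)(1 9 8 6 15)(3 13 14 5 12)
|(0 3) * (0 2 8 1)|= 5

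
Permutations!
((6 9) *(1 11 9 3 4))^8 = (1 9 3)(4 11 6)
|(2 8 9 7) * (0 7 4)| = 6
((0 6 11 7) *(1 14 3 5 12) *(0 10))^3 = (0 7 6 10 11)(1 5 14 12 3)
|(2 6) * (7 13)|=2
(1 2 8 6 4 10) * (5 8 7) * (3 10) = [0, 2, 7, 10, 3, 8, 4, 5, 6, 9, 1] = (1 2 7 5 8 6 4 3 10)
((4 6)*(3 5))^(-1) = (3 5)(4 6)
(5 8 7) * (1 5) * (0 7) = (0 7 1 5 8) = [7, 5, 2, 3, 4, 8, 6, 1, 0]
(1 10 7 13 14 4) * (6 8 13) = [0, 10, 2, 3, 1, 5, 8, 6, 13, 9, 7, 11, 12, 14, 4] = (1 10 7 6 8 13 14 4)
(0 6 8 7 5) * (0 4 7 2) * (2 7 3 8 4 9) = (0 6 4 3 8 7 5 9 2) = [6, 1, 0, 8, 3, 9, 4, 5, 7, 2]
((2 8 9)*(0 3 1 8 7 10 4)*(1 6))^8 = (0 10 2 8 6)(1 3 4 7 9)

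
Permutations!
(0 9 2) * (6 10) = (0 9 2)(6 10) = [9, 1, 0, 3, 4, 5, 10, 7, 8, 2, 6]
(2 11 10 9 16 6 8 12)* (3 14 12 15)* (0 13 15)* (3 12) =[13, 1, 11, 14, 4, 5, 8, 7, 0, 16, 9, 10, 2, 15, 3, 12, 6] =(0 13 15 12 2 11 10 9 16 6 8)(3 14)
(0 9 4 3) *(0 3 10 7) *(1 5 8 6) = (0 9 4 10 7)(1 5 8 6) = [9, 5, 2, 3, 10, 8, 1, 0, 6, 4, 7]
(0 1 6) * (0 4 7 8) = [1, 6, 2, 3, 7, 5, 4, 8, 0] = (0 1 6 4 7 8)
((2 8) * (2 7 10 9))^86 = (2 8 7 10 9)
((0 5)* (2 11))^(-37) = (0 5)(2 11)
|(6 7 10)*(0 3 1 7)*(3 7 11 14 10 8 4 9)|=11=|(0 7 8 4 9 3 1 11 14 10 6)|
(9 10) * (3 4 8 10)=[0, 1, 2, 4, 8, 5, 6, 7, 10, 3, 9]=(3 4 8 10 9)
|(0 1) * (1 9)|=|(0 9 1)|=3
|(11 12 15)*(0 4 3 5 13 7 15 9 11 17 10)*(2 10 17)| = 9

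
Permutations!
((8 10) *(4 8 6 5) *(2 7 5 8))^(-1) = (2 4 5 7)(6 10 8)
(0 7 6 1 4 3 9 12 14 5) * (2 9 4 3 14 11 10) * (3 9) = (0 7 6 1 9 12 11 10 2 3 4 14 5) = [7, 9, 3, 4, 14, 0, 1, 6, 8, 12, 2, 10, 11, 13, 5]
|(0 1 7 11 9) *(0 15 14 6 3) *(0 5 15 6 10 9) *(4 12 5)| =36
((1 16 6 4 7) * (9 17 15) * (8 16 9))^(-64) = ((1 9 17 15 8 16 6 4 7))^(-64) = (1 7 4 6 16 8 15 17 9)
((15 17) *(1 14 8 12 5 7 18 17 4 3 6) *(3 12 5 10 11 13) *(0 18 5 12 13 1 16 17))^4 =(18)(1 10 8)(3 15 6 4 16 13 17)(11 12 14)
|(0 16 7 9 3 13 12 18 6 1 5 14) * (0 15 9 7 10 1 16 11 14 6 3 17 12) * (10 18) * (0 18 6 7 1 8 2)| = |(0 11 14 15 9 17 12 10 8 2)(1 5 7)(3 13 18)(6 16)| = 30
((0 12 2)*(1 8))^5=(0 2 12)(1 8)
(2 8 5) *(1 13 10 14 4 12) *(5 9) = (1 13 10 14 4 12)(2 8 9 5) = [0, 13, 8, 3, 12, 2, 6, 7, 9, 5, 14, 11, 1, 10, 4]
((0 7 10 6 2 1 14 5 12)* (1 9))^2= (0 10 2 1 5)(6 9 14 12 7)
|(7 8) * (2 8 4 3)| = |(2 8 7 4 3)| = 5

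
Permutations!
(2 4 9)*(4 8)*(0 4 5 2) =(0 4 9)(2 8 5) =[4, 1, 8, 3, 9, 2, 6, 7, 5, 0]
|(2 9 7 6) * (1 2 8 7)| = |(1 2 9)(6 8 7)| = 3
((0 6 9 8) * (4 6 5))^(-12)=((0 5 4 6 9 8))^(-12)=(9)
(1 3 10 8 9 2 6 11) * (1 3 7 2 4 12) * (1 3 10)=(1 7 2 6 11 10 8 9 4 12 3)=[0, 7, 6, 1, 12, 5, 11, 2, 9, 4, 8, 10, 3]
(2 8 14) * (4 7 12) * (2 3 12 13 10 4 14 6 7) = (2 8 6 7 13 10 4)(3 12 14) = [0, 1, 8, 12, 2, 5, 7, 13, 6, 9, 4, 11, 14, 10, 3]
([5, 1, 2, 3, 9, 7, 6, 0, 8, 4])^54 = [0, 1, 2, 3, 4, 5, 6, 7, 8, 9]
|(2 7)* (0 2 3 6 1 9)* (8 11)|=14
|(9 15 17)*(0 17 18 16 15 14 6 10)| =6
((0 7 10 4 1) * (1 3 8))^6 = (0 1 8 3 4 10 7)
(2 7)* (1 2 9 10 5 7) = (1 2)(5 7 9 10) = [0, 2, 1, 3, 4, 7, 6, 9, 8, 10, 5]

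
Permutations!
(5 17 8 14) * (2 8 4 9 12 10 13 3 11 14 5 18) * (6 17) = (2 8 5 6 17 4 9 12 10 13 3 11 14 18) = [0, 1, 8, 11, 9, 6, 17, 7, 5, 12, 13, 14, 10, 3, 18, 15, 16, 4, 2]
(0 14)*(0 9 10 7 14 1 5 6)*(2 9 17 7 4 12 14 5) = (0 1 2 9 10 4 12 14 17 7 5 6) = [1, 2, 9, 3, 12, 6, 0, 5, 8, 10, 4, 11, 14, 13, 17, 15, 16, 7]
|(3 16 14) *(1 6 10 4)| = 12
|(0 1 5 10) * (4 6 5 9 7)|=8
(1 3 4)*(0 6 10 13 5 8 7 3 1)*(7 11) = (0 6 10 13 5 8 11 7 3 4) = [6, 1, 2, 4, 0, 8, 10, 3, 11, 9, 13, 7, 12, 5]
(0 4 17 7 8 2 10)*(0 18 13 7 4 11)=(0 11)(2 10 18 13 7 8)(4 17)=[11, 1, 10, 3, 17, 5, 6, 8, 2, 9, 18, 0, 12, 7, 14, 15, 16, 4, 13]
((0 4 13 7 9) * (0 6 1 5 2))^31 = (0 9 2 7 5 13 1 4 6)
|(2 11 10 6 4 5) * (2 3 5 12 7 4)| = |(2 11 10 6)(3 5)(4 12 7)| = 12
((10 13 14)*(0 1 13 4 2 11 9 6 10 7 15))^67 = (0 1 13 14 7 15)(2 11 9 6 10 4)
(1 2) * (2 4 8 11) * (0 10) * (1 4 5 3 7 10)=(0 1 5 3 7 10)(2 4 8 11)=[1, 5, 4, 7, 8, 3, 6, 10, 11, 9, 0, 2]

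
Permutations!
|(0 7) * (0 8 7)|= 2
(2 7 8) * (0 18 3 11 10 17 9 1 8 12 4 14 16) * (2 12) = [18, 8, 7, 11, 14, 5, 6, 2, 12, 1, 17, 10, 4, 13, 16, 15, 0, 9, 3] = (0 18 3 11 10 17 9 1 8 12 4 14 16)(2 7)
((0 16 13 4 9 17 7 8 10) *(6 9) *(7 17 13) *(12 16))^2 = (17)(0 16 8)(4 9)(6 13)(7 10 12)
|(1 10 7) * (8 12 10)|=5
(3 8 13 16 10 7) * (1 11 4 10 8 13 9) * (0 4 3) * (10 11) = (0 4 11 3 13 16 8 9 1 10 7) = [4, 10, 2, 13, 11, 5, 6, 0, 9, 1, 7, 3, 12, 16, 14, 15, 8]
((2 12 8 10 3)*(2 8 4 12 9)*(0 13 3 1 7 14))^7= (0 14 7 1 10 8 3 13)(2 9)(4 12)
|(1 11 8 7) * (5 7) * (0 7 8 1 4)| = 6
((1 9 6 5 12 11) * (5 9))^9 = ((1 5 12 11)(6 9))^9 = (1 5 12 11)(6 9)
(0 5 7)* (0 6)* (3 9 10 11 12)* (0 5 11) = (0 11 12 3 9 10)(5 7 6) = [11, 1, 2, 9, 4, 7, 5, 6, 8, 10, 0, 12, 3]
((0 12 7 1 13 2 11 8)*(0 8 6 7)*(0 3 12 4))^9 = ((0 4)(1 13 2 11 6 7)(3 12))^9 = (0 4)(1 11)(2 7)(3 12)(6 13)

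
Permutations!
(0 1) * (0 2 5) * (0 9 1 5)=(0 5 9 1 2)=[5, 2, 0, 3, 4, 9, 6, 7, 8, 1]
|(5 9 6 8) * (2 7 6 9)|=5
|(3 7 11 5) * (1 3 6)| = |(1 3 7 11 5 6)| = 6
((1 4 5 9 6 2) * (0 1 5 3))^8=(9)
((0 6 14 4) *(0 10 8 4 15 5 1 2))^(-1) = ((0 6 14 15 5 1 2)(4 10 8))^(-1) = (0 2 1 5 15 14 6)(4 8 10)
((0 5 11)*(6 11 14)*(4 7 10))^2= (0 14 11 5 6)(4 10 7)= ((0 5 14 6 11)(4 7 10))^2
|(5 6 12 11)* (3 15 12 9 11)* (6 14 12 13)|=|(3 15 13 6 9 11 5 14 12)|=9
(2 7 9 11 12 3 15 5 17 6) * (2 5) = (2 7 9 11 12 3 15)(5 17 6) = [0, 1, 7, 15, 4, 17, 5, 9, 8, 11, 10, 12, 3, 13, 14, 2, 16, 6]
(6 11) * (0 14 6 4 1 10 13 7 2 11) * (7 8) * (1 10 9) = (0 14 6)(1 9)(2 11 4 10 13 8 7) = [14, 9, 11, 3, 10, 5, 0, 2, 7, 1, 13, 4, 12, 8, 6]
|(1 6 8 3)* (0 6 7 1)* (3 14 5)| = |(0 6 8 14 5 3)(1 7)| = 6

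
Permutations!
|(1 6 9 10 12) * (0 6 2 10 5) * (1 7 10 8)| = 12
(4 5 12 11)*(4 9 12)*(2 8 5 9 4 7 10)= (2 8 5 7 10)(4 9 12 11)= [0, 1, 8, 3, 9, 7, 6, 10, 5, 12, 2, 4, 11]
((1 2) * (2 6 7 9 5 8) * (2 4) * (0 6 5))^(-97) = (0 9 7 6)(1 4 5 2 8)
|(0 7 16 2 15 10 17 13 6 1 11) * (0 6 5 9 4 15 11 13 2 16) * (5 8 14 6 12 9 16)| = |(0 7)(1 13 8 14 6)(2 11 12 9 4 15 10 17)(5 16)| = 40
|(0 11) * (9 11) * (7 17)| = |(0 9 11)(7 17)| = 6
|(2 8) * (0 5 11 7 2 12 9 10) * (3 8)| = 10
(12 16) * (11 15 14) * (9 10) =(9 10)(11 15 14)(12 16) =[0, 1, 2, 3, 4, 5, 6, 7, 8, 10, 9, 15, 16, 13, 11, 14, 12]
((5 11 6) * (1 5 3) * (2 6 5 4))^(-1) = ((1 4 2 6 3)(5 11))^(-1) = (1 3 6 2 4)(5 11)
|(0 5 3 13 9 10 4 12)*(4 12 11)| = |(0 5 3 13 9 10 12)(4 11)| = 14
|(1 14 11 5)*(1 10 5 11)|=|(1 14)(5 10)|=2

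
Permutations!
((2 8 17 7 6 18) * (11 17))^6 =((2 8 11 17 7 6 18))^6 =(2 18 6 7 17 11 8)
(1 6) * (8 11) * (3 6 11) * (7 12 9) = (1 11 8 3 6)(7 12 9) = [0, 11, 2, 6, 4, 5, 1, 12, 3, 7, 10, 8, 9]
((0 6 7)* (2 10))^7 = (0 6 7)(2 10)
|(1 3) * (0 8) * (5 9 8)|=4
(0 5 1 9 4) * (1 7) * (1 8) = [5, 9, 2, 3, 0, 7, 6, 8, 1, 4] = (0 5 7 8 1 9 4)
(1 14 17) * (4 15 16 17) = (1 14 4 15 16 17) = [0, 14, 2, 3, 15, 5, 6, 7, 8, 9, 10, 11, 12, 13, 4, 16, 17, 1]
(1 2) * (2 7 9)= (1 7 9 2)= [0, 7, 1, 3, 4, 5, 6, 9, 8, 2]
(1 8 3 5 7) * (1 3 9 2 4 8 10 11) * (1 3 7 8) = (1 10 11 3 5 8 9 2 4) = [0, 10, 4, 5, 1, 8, 6, 7, 9, 2, 11, 3]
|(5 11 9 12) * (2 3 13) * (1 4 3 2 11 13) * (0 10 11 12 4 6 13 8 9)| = |(0 10 11)(1 6 13 12 5 8 9 4 3)| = 9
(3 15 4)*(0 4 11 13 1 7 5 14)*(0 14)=(0 4 3 15 11 13 1 7 5)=[4, 7, 2, 15, 3, 0, 6, 5, 8, 9, 10, 13, 12, 1, 14, 11]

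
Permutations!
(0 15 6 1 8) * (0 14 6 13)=(0 15 13)(1 8 14 6)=[15, 8, 2, 3, 4, 5, 1, 7, 14, 9, 10, 11, 12, 0, 6, 13]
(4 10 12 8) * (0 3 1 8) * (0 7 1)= (0 3)(1 8 4 10 12 7)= [3, 8, 2, 0, 10, 5, 6, 1, 4, 9, 12, 11, 7]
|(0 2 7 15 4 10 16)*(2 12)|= 8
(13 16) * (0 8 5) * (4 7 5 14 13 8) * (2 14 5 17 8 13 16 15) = (0 4 7 17 8 5)(2 14 16 13 15) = [4, 1, 14, 3, 7, 0, 6, 17, 5, 9, 10, 11, 12, 15, 16, 2, 13, 8]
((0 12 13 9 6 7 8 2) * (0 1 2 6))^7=(0 9 13 12)(1 2)(6 7 8)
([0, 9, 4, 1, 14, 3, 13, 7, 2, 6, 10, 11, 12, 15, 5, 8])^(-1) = [0, 3, 8, 5, 2, 14, 9, 7, 15, 1, 10, 11, 12, 6, 4, 13]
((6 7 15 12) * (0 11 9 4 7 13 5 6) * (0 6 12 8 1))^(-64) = ((0 11 9 4 7 15 8 1)(5 12 6 13))^(-64) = (15)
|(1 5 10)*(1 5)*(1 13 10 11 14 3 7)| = |(1 13 10 5 11 14 3 7)| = 8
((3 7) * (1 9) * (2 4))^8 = (9)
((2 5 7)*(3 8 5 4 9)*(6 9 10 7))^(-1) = ((2 4 10 7)(3 8 5 6 9))^(-1) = (2 7 10 4)(3 9 6 5 8)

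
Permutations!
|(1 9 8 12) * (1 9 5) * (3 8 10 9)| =6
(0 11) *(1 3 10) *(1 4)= (0 11)(1 3 10 4)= [11, 3, 2, 10, 1, 5, 6, 7, 8, 9, 4, 0]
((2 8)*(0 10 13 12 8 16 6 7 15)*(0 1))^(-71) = (0 16 10 6 13 7 12 15 8 1 2)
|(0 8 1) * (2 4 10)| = 3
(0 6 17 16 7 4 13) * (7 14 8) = (0 6 17 16 14 8 7 4 13) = [6, 1, 2, 3, 13, 5, 17, 4, 7, 9, 10, 11, 12, 0, 8, 15, 14, 16]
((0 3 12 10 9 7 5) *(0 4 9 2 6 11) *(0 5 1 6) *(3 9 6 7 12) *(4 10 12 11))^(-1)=((12)(0 9 11 5 10 2)(1 7)(4 6))^(-1)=(12)(0 2 10 5 11 9)(1 7)(4 6)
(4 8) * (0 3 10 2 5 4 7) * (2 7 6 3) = [2, 1, 5, 10, 8, 4, 3, 0, 6, 9, 7] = (0 2 5 4 8 6 3 10 7)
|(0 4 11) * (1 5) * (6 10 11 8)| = 6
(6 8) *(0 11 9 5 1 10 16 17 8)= (0 11 9 5 1 10 16 17 8 6)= [11, 10, 2, 3, 4, 1, 0, 7, 6, 5, 16, 9, 12, 13, 14, 15, 17, 8]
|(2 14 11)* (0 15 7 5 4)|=15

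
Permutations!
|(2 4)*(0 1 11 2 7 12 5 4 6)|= |(0 1 11 2 6)(4 7 12 5)|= 20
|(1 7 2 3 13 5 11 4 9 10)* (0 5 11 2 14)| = 12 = |(0 5 2 3 13 11 4 9 10 1 7 14)|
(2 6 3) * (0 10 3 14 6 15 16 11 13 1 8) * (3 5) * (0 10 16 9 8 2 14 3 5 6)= [16, 2, 15, 14, 4, 5, 3, 7, 10, 8, 6, 13, 12, 1, 0, 9, 11]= (0 16 11 13 1 2 15 9 8 10 6 3 14)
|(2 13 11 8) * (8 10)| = 5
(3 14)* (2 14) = [0, 1, 14, 2, 4, 5, 6, 7, 8, 9, 10, 11, 12, 13, 3] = (2 14 3)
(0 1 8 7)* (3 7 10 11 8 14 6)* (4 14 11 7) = (0 1 11 8 10 7)(3 4 14 6) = [1, 11, 2, 4, 14, 5, 3, 0, 10, 9, 7, 8, 12, 13, 6]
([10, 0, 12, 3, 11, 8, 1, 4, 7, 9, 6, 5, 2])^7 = [1, 6, 12, 3, 5, 7, 10, 11, 4, 9, 0, 8, 2]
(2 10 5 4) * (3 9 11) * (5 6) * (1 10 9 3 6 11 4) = (1 10 11 6 5)(2 9 4) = [0, 10, 9, 3, 2, 1, 5, 7, 8, 4, 11, 6]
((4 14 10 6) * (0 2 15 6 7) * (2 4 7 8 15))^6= ((0 4 14 10 8 15 6 7))^6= (0 6 8 14)(4 7 15 10)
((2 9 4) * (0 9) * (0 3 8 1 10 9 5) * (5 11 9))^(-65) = ((0 11 9 4 2 3 8 1 10 5))^(-65) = (0 3)(1 9)(2 5)(4 10)(8 11)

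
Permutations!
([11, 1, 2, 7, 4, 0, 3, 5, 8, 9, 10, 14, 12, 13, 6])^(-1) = [5, 1, 2, 6, 4, 7, 14, 3, 8, 9, 10, 0, 12, 13, 11]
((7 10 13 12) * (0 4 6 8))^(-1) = ((0 4 6 8)(7 10 13 12))^(-1) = (0 8 6 4)(7 12 13 10)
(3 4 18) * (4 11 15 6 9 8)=(3 11 15 6 9 8 4 18)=[0, 1, 2, 11, 18, 5, 9, 7, 4, 8, 10, 15, 12, 13, 14, 6, 16, 17, 3]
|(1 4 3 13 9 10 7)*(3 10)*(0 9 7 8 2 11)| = 11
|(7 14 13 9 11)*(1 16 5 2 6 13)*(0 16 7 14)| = |(0 16 5 2 6 13 9 11 14 1 7)| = 11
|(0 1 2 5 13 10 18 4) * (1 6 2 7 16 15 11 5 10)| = |(0 6 2 10 18 4)(1 7 16 15 11 5 13)| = 42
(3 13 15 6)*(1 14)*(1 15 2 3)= (1 14 15 6)(2 3 13)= [0, 14, 3, 13, 4, 5, 1, 7, 8, 9, 10, 11, 12, 2, 15, 6]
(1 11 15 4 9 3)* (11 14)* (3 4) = (1 14 11 15 3)(4 9) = [0, 14, 2, 1, 9, 5, 6, 7, 8, 4, 10, 15, 12, 13, 11, 3]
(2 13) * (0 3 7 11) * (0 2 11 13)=[3, 1, 0, 7, 4, 5, 6, 13, 8, 9, 10, 2, 12, 11]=(0 3 7 13 11 2)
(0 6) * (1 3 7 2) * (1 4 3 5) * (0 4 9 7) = (0 6 4 3)(1 5)(2 9 7) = [6, 5, 9, 0, 3, 1, 4, 2, 8, 7]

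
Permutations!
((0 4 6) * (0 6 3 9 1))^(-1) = (0 1 9 3 4)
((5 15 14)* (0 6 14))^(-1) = ((0 6 14 5 15))^(-1) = (0 15 5 14 6)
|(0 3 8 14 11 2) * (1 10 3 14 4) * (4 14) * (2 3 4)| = 12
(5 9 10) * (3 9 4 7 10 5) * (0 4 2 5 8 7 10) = (0 4 10 3 9 8 7)(2 5) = [4, 1, 5, 9, 10, 2, 6, 0, 7, 8, 3]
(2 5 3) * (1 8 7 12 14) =(1 8 7 12 14)(2 5 3) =[0, 8, 5, 2, 4, 3, 6, 12, 7, 9, 10, 11, 14, 13, 1]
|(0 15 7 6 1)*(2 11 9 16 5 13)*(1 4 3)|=42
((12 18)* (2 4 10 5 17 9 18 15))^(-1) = ((2 4 10 5 17 9 18 12 15))^(-1) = (2 15 12 18 9 17 5 10 4)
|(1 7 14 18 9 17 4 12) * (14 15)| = 9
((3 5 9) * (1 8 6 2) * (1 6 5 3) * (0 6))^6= (1 5)(8 9)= ((0 6 2)(1 8 5 9))^6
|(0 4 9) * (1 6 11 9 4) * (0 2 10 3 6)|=|(0 1)(2 10 3 6 11 9)|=6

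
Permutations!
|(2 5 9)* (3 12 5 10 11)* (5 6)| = 8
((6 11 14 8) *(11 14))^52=(6 14 8)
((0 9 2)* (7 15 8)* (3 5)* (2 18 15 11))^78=(0 11 8 18)(2 7 15 9)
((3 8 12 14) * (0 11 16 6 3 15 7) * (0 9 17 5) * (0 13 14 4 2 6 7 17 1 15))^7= (0 17 7 14 15 16 13 1 11 5 9)(2 6 3 8 12 4)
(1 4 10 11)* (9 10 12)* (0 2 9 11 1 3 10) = [2, 4, 9, 10, 12, 5, 6, 7, 8, 0, 1, 3, 11] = (0 2 9)(1 4 12 11 3 10)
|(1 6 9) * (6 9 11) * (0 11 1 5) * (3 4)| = 6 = |(0 11 6 1 9 5)(3 4)|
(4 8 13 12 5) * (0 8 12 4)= (0 8 13 4 12 5)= [8, 1, 2, 3, 12, 0, 6, 7, 13, 9, 10, 11, 5, 4]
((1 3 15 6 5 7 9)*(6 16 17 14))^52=((1 3 15 16 17 14 6 5 7 9))^52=(1 15 17 6 7)(3 16 14 5 9)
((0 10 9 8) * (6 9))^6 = ((0 10 6 9 8))^6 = (0 10 6 9 8)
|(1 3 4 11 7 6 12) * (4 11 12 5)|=|(1 3 11 7 6 5 4 12)|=8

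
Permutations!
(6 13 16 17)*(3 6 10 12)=(3 6 13 16 17 10 12)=[0, 1, 2, 6, 4, 5, 13, 7, 8, 9, 12, 11, 3, 16, 14, 15, 17, 10]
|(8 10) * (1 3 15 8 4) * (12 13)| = |(1 3 15 8 10 4)(12 13)| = 6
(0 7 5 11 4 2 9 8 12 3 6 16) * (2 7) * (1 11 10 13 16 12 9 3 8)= (0 2 3 6 12 8 9 1 11 4 7 5 10 13 16)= [2, 11, 3, 6, 7, 10, 12, 5, 9, 1, 13, 4, 8, 16, 14, 15, 0]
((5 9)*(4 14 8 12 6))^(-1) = (4 6 12 8 14)(5 9)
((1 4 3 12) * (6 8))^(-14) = (1 3)(4 12)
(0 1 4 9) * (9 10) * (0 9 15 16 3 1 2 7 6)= (0 2 7 6)(1 4 10 15 16 3)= [2, 4, 7, 1, 10, 5, 0, 6, 8, 9, 15, 11, 12, 13, 14, 16, 3]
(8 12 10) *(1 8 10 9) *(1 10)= (1 8 12 9 10)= [0, 8, 2, 3, 4, 5, 6, 7, 12, 10, 1, 11, 9]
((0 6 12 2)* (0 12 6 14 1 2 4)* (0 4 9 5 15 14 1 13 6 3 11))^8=(0 13 9)(1 6 5)(2 3 15)(11 14 12)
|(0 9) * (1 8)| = 2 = |(0 9)(1 8)|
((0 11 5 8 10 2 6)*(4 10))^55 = ((0 11 5 8 4 10 2 6))^55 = (0 6 2 10 4 8 5 11)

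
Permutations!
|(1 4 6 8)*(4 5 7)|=|(1 5 7 4 6 8)|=6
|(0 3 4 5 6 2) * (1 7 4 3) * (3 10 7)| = 9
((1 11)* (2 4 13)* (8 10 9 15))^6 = ((1 11)(2 4 13)(8 10 9 15))^6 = (8 9)(10 15)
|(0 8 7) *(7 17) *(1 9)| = 4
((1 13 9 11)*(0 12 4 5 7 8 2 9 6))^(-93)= (0 5 2 1)(4 8 11 6)(7 9 13 12)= ((0 12 4 5 7 8 2 9 11 1 13 6))^(-93)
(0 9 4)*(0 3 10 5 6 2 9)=(2 9 4 3 10 5 6)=[0, 1, 9, 10, 3, 6, 2, 7, 8, 4, 5]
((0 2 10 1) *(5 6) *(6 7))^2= (0 10)(1 2)(5 6 7)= ((0 2 10 1)(5 7 6))^2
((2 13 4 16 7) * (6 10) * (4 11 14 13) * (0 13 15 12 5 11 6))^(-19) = (0 13 6 10)(2 4 16 7)(5 11 14 15 12)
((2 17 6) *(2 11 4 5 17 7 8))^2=((2 7 8)(4 5 17 6 11))^2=(2 8 7)(4 17 11 5 6)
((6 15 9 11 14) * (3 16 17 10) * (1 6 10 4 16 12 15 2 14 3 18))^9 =((1 6 2 14 10 18)(3 12 15 9 11)(4 16 17))^9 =(1 14)(2 18)(3 11 9 15 12)(6 10)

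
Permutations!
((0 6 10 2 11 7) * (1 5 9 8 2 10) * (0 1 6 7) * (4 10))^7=((0 7 1 5 9 8 2 11)(4 10))^7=(0 11 2 8 9 5 1 7)(4 10)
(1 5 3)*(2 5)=(1 2 5 3)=[0, 2, 5, 1, 4, 3]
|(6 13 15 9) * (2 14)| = |(2 14)(6 13 15 9)| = 4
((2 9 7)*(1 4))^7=(1 4)(2 9 7)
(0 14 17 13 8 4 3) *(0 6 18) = (0 14 17 13 8 4 3 6 18) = [14, 1, 2, 6, 3, 5, 18, 7, 4, 9, 10, 11, 12, 8, 17, 15, 16, 13, 0]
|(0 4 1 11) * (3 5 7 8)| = 4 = |(0 4 1 11)(3 5 7 8)|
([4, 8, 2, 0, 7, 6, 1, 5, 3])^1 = (0 4 7 5 6 1 8 3)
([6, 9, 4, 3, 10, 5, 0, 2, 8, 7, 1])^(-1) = [6, 10, 7, 3, 2, 5, 0, 9, 8, 1, 4]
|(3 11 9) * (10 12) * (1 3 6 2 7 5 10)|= 10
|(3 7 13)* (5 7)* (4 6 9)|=|(3 5 7 13)(4 6 9)|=12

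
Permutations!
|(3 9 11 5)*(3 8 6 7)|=7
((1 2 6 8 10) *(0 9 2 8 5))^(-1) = (0 5 6 2 9)(1 10 8)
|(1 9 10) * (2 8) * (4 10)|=4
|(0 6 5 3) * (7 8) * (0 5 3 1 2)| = |(0 6 3 5 1 2)(7 8)| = 6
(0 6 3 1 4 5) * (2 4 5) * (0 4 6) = [0, 5, 6, 1, 2, 4, 3] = (1 5 4 2 6 3)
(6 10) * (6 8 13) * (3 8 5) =[0, 1, 2, 8, 4, 3, 10, 7, 13, 9, 5, 11, 12, 6] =(3 8 13 6 10 5)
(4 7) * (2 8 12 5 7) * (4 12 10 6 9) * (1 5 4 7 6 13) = (1 5 6 9 7 12 4 2 8 10 13) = [0, 5, 8, 3, 2, 6, 9, 12, 10, 7, 13, 11, 4, 1]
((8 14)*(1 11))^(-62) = ((1 11)(8 14))^(-62) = (14)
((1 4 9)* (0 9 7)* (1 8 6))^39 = ((0 9 8 6 1 4 7))^39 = (0 1 9 4 8 7 6)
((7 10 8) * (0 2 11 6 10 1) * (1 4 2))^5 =((0 1)(2 11 6 10 8 7 4))^5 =(0 1)(2 7 10 11 4 8 6)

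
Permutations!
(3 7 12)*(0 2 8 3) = [2, 1, 8, 7, 4, 5, 6, 12, 3, 9, 10, 11, 0] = (0 2 8 3 7 12)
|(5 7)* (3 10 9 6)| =4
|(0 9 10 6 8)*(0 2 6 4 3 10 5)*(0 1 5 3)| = |(0 9 3 10 4)(1 5)(2 6 8)| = 30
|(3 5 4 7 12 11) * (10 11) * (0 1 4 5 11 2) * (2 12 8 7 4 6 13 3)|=14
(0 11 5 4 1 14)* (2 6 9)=(0 11 5 4 1 14)(2 6 9)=[11, 14, 6, 3, 1, 4, 9, 7, 8, 2, 10, 5, 12, 13, 0]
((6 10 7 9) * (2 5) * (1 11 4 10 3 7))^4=(11)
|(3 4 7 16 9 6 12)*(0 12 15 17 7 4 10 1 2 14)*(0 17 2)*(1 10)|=|(0 12 3 1)(2 14 17 7 16 9 6 15)|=8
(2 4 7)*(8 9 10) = (2 4 7)(8 9 10) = [0, 1, 4, 3, 7, 5, 6, 2, 9, 10, 8]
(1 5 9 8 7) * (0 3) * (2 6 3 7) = (0 7 1 5 9 8 2 6 3) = [7, 5, 6, 0, 4, 9, 3, 1, 2, 8]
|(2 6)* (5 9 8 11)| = 4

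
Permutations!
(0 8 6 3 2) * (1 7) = [8, 7, 0, 2, 4, 5, 3, 1, 6] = (0 8 6 3 2)(1 7)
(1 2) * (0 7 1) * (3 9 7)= (0 3 9 7 1 2)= [3, 2, 0, 9, 4, 5, 6, 1, 8, 7]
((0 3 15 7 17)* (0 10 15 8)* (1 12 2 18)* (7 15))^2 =(0 8 3)(1 2)(7 10 17)(12 18)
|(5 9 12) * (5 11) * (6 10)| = |(5 9 12 11)(6 10)| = 4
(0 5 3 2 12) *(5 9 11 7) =(0 9 11 7 5 3 2 12) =[9, 1, 12, 2, 4, 3, 6, 5, 8, 11, 10, 7, 0]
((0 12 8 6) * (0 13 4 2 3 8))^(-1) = ((0 12)(2 3 8 6 13 4))^(-1) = (0 12)(2 4 13 6 8 3)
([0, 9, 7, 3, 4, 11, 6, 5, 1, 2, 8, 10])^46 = [0, 10, 1, 3, 4, 2, 6, 9, 11, 8, 5, 7]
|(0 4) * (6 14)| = 2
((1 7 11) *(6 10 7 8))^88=((1 8 6 10 7 11))^88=(1 7 6)(8 11 10)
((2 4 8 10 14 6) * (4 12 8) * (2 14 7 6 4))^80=(14)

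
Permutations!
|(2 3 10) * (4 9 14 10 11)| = |(2 3 11 4 9 14 10)| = 7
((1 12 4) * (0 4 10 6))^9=((0 4 1 12 10 6))^9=(0 12)(1 6)(4 10)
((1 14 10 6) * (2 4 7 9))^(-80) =(14)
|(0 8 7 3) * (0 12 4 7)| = |(0 8)(3 12 4 7)| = 4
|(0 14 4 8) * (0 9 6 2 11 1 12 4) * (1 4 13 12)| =|(0 14)(2 11 4 8 9 6)(12 13)| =6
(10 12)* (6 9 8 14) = [0, 1, 2, 3, 4, 5, 9, 7, 14, 8, 12, 11, 10, 13, 6] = (6 9 8 14)(10 12)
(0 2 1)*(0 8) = (0 2 1 8) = [2, 8, 1, 3, 4, 5, 6, 7, 0]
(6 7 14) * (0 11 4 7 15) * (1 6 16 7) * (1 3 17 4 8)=[11, 6, 2, 17, 3, 5, 15, 14, 1, 9, 10, 8, 12, 13, 16, 0, 7, 4]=(0 11 8 1 6 15)(3 17 4)(7 14 16)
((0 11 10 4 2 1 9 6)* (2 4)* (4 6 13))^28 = (0 11 10 2 1 9 13 4 6)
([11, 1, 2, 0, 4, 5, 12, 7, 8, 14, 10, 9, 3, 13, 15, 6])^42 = (0 9 15 12)(3 11 14 6)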